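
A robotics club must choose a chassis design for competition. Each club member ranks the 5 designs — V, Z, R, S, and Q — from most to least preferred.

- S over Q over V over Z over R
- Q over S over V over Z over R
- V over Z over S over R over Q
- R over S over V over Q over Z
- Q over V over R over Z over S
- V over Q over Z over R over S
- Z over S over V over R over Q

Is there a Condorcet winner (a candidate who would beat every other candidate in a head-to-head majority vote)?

No

Head-to-head results (7 voters total):
V vs Z: V wins 6–1.
V vs R: V wins 6–1.
V vs S: S wins 4–3.
V vs Q: V wins 4–3.
Z vs R: Z wins 5–2.
Z vs S: Z wins 4–3.
Z vs Q: Q wins 5–2.
R vs S: S wins 4–3.
R vs Q: Q wins 4–3.
S vs Q: S wins 4–3.
No candidate beats all others: V beats Z beats S beats V, a majority cycle.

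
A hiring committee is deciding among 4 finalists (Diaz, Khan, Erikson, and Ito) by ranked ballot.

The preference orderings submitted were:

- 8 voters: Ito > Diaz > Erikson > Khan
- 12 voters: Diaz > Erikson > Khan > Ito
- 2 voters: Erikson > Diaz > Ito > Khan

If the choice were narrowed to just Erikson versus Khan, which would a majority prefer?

Erikson

Ballots ranking Erikson above Khan: 8+12+2 = 22.
Ballots ranking Khan above Erikson: 0.
Erikson wins the head-to-head, 22–0.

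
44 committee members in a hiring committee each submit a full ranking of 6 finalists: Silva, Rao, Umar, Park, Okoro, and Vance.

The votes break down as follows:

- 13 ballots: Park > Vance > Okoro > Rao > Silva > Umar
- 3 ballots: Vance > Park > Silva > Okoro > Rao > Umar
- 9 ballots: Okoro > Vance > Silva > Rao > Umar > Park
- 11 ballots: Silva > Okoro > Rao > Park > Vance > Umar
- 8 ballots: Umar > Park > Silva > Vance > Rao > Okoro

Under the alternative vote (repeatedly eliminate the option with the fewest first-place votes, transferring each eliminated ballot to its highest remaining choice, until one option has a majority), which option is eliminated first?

Rao

Round 1: Park 13, Silva 11, Okoro 9, Umar 8, Vance 3, Rao 0. Rao has the fewest and is eliminated.
Round 2: Park 13, Silva 11, Okoro 9, Umar 8, Vance 3. Vance has the fewest and is eliminated.
Round 3: Park 16, Silva 11, Okoro 9, Umar 8. Umar has the fewest and is eliminated.
Round 4: Park 24, Silva 11, Okoro 9. Park has a majority.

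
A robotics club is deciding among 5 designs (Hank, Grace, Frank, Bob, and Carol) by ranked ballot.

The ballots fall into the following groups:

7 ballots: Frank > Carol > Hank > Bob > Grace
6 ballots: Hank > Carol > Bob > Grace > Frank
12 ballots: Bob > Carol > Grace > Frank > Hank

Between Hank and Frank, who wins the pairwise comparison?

Frank

Ballots ranking Hank above Frank: 6.
Ballots ranking Frank above Hank: 7+12 = 19.
Frank wins the head-to-head, 19–6.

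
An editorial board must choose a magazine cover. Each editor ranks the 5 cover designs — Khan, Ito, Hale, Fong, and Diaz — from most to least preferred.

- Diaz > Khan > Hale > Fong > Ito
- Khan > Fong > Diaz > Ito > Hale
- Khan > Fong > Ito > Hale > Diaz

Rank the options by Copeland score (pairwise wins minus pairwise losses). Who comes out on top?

Khan

Pairwise results:
  Khan vs Ito: Khan wins 3–0.
  Khan vs Hale: Khan wins 3–0.
  Khan vs Fong: Khan wins 3–0.
  Khan vs Diaz: Khan wins 2–1.
  Ito vs Hale: Ito wins 2–1.
  Ito vs Fong: Fong wins 3–0.
  Ito vs Diaz: Diaz wins 2–1.
  Hale vs Fong: Fong wins 2–1.
  Hale vs Diaz: Diaz wins 2–1.
  Fong vs Diaz: Fong wins 2–1.
Copeland scores (wins − losses):
  Khan: 4 − 0 = 4
  Ito: 1 − 3 = -2
  Hale: 0 − 4 = -4
  Fong: 3 − 1 = 2
  Diaz: 2 − 2 = 0
Khan has the best Copeland score.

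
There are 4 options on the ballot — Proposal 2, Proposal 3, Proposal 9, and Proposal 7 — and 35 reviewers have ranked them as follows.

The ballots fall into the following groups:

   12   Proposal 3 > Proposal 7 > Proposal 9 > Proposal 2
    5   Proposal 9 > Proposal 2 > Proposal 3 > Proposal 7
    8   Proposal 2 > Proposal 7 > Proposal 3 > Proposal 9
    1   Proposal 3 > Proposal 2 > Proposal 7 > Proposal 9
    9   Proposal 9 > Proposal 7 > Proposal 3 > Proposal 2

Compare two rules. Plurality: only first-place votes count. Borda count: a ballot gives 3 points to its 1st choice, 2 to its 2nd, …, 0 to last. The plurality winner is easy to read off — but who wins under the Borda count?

Plurality first-place counts: Proposal 2 8, Proposal 3 13, Proposal 9 14, Proposal 7 0 → Proposal 9.
Borda totals: Proposal 2 36, Proposal 3 61, Proposal 9 54, Proposal 7 59 → Proposal 3.

Proposal 3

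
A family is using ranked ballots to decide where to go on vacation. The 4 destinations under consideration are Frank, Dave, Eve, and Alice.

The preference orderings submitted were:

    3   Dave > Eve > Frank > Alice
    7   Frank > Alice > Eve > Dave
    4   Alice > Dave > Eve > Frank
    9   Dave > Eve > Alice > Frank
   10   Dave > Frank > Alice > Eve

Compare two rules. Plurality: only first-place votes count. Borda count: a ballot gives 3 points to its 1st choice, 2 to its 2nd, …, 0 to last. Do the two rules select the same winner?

Plurality first-place counts: Frank 7, Dave 22, Eve 0, Alice 4 → Dave.
Borda totals: Frank 44, Dave 74, Eve 35, Alice 45 → Dave.
The two rules agree on Dave.

Yes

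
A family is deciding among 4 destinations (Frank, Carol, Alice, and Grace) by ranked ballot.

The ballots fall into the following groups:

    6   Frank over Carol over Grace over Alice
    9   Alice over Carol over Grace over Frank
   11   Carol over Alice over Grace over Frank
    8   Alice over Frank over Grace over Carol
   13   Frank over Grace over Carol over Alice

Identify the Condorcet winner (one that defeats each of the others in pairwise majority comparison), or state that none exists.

No Condorcet winner

Head-to-head results (47 voters total):
Frank vs Carol: Frank wins 27–20.
Frank vs Alice: Alice wins 28–19.
Frank vs Grace: Frank wins 27–20.
Carol vs Alice: Carol wins 30–17.
Carol vs Grace: Carol wins 26–21.
Alice vs Grace: Alice wins 28–19.
No candidate beats all others: Frank beats Carol beats Alice beats Frank, a majority cycle.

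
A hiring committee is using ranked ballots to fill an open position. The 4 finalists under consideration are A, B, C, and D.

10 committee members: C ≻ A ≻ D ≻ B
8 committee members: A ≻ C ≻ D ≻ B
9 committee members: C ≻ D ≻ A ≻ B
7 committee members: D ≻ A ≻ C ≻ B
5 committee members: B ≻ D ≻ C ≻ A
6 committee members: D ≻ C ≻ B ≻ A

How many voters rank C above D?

Ballots ranking C above D: 10+8+9 = 27.
Ballots ranking D above C: 7+5+6 = 18.
So 27 of 45 voters prefer C to D.

27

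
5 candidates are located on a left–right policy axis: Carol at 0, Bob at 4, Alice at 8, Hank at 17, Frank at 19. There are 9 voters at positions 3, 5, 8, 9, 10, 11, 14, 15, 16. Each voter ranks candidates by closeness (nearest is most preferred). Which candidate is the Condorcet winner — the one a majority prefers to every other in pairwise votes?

With single-peaked preferences on a line, the Condorcet winner is the candidate closest to the median voter.
The median voter (position 10) is closest to Alice at 8.
Check: Alice vs Hank — voters closer to Alice: 6 of 9.

Alice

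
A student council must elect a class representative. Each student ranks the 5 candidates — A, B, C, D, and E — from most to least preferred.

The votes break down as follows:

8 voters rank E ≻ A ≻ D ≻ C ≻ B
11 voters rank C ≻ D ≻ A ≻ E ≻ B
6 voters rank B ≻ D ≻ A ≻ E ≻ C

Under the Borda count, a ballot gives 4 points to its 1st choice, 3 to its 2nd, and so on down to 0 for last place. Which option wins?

D

Borda scores:
  A: 8·3 + 11·2 + 6·2 = 58
  B: 8·0 + 11·0 + 6·4 = 24
  C: 8·1 + 11·4 + 6·0 = 52
  D: 8·2 + 11·3 + 6·3 = 67
  E: 8·4 + 11·1 + 6·1 = 49
D has the highest total.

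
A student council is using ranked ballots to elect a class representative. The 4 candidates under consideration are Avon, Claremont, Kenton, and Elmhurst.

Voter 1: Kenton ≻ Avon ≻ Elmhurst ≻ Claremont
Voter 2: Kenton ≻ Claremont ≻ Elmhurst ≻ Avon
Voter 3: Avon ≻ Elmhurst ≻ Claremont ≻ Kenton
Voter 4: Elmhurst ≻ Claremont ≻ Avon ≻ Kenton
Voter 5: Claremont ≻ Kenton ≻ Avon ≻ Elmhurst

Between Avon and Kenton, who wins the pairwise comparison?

Kenton

Ballots ranking Avon above Kenton: 2.
Ballots ranking Kenton above Avon: 3.
Kenton wins the head-to-head, 3–2.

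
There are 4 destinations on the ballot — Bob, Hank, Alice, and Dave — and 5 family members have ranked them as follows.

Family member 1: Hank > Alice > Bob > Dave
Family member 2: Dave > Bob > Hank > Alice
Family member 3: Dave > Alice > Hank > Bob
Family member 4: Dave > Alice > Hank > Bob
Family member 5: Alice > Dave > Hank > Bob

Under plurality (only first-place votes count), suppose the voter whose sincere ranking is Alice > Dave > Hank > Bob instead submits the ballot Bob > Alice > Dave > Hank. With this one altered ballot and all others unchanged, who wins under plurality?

Dave

First-place totals with the altered ballot: Bob 1, Hank 1, Alice 0, Dave 3.
The winner is unchanged: still Dave.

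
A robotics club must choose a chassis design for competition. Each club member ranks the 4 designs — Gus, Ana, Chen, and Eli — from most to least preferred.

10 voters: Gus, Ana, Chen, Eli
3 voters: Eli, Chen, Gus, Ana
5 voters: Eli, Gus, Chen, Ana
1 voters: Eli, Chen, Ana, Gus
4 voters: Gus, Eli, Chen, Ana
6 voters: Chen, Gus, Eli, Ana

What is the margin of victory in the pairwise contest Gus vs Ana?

Ballots ranking Gus above Ana: 10+3+5+4+6 = 28.
Ballots ranking Ana above Gus: 1.
Gus wins 28–1, a margin of 27.

27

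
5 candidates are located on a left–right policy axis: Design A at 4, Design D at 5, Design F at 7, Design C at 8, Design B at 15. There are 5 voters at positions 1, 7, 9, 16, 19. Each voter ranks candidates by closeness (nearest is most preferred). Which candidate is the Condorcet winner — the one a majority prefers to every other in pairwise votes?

Design C

With single-peaked preferences on a line, the Condorcet winner is the candidate closest to the median voter.
The median voter (position 9) is closest to Design C at 8.
Check: Design C vs Design D — voters closer to Design C: 4 of 5.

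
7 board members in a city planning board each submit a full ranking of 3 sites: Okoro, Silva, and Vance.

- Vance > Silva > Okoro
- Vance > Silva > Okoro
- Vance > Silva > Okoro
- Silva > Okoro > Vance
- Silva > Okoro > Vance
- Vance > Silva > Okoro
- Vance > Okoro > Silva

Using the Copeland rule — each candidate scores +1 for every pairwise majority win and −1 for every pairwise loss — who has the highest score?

Vance

Pairwise results:
  Okoro vs Silva: Silva wins 6–1.
  Okoro vs Vance: Vance wins 5–2.
  Silva vs Vance: Vance wins 5–2.
Copeland scores (wins − losses):
  Okoro: 0 − 2 = -2
  Silva: 1 − 1 = 0
  Vance: 2 − 0 = 2
Vance has the best Copeland score.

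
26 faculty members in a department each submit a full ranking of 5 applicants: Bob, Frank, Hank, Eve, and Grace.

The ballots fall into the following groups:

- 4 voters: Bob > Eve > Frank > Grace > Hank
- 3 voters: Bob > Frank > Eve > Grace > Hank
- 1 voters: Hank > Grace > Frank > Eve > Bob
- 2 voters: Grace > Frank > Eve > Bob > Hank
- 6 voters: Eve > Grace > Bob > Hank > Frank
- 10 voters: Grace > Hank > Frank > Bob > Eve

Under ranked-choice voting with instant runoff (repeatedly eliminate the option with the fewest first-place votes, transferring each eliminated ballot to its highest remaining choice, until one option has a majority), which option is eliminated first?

Round 1: Grace 12, Bob 7, Eve 6, Hank 1, Frank 0. Frank has the fewest and is eliminated.
Round 2: Grace 12, Bob 7, Eve 6, Hank 1. Hank has the fewest and is eliminated.
Round 3: Grace 13, Bob 7, Eve 6. Eve has the fewest and is eliminated.
Round 4: Grace 19, Bob 7. Grace has a majority.

Frank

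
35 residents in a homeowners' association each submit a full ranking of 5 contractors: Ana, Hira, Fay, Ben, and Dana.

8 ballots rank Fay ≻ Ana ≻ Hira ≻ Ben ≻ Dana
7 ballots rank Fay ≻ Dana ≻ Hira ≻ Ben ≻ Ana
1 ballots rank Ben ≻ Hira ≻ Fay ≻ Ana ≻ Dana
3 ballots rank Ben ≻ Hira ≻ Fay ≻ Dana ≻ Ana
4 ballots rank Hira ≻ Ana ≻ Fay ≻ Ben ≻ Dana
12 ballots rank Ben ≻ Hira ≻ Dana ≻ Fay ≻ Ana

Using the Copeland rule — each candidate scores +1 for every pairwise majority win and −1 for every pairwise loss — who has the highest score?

Hira

Pairwise results:
  Ana vs Hira: Hira wins 27–8.
  Ana vs Fay: Fay wins 31–4.
  Ana vs Ben: Ben wins 23–12.
  Ana vs Dana: Dana wins 22–13.
  Hira vs Fay: Hira wins 20–15.
  Hira vs Ben: Hira wins 19–16.
  Hira vs Dana: Hira wins 28–7.
  Fay vs Ben: Fay wins 19–16.
  Fay vs Dana: Fay wins 23–12.
  Ben vs Dana: Ben wins 28–7.
Copeland scores (wins − losses):
  Ana: 0 − 4 = -4
  Hira: 4 − 0 = 4
  Fay: 3 − 1 = 2
  Ben: 2 − 2 = 0
  Dana: 1 − 3 = -2
Hira has the best Copeland score.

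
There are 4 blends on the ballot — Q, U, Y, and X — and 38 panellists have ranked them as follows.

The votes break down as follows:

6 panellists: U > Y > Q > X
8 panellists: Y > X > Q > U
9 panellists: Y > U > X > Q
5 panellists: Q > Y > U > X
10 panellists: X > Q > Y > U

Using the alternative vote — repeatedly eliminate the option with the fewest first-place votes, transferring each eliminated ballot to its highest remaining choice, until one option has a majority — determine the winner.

Round 1: Y 17, X 10, U 6, Q 5. Q has the fewest and is eliminated.
Round 2: Y 22, X 10, U 6. Y has a majority.

Y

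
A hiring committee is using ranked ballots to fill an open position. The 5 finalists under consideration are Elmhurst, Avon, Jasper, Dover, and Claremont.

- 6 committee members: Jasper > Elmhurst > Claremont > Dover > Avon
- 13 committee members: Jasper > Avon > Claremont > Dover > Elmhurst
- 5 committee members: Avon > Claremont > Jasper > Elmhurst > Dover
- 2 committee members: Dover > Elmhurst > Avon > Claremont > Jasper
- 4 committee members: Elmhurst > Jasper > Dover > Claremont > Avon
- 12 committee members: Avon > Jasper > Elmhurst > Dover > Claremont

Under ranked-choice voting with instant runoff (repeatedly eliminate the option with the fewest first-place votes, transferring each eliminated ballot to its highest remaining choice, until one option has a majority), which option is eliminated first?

Claremont

Round 1: Jasper 19, Avon 17, Elmhurst 4, Dover 2, Claremont 0. Claremont has the fewest and is eliminated.
Round 2: Jasper 19, Avon 17, Elmhurst 4, Dover 2. Dover has the fewest and is eliminated.
Round 3: Jasper 19, Avon 17, Elmhurst 6. Elmhurst has the fewest and is eliminated.
Round 4: Jasper 23, Avon 19. Jasper has a majority.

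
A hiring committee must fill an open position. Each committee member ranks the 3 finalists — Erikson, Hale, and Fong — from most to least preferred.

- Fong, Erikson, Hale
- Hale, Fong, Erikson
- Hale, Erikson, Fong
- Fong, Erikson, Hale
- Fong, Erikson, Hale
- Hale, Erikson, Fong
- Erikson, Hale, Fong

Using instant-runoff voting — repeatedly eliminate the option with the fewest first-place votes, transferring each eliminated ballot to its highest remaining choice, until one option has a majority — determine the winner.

Round 1: Hale 3, Fong 3, Erikson 1. Erikson has the fewest and is eliminated.
Round 2: Hale 4, Fong 3. Hale has a majority.

Hale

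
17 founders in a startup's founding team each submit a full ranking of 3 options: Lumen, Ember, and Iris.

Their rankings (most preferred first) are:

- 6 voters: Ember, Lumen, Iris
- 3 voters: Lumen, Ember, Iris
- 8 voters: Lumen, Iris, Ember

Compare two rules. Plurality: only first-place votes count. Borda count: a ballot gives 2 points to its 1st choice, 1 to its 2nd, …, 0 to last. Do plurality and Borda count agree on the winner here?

Plurality first-place counts: Lumen 11, Ember 6, Iris 0 → Lumen.
Borda totals: Lumen 28, Ember 15, Iris 8 → Lumen.
The two rules agree on Lumen.

Yes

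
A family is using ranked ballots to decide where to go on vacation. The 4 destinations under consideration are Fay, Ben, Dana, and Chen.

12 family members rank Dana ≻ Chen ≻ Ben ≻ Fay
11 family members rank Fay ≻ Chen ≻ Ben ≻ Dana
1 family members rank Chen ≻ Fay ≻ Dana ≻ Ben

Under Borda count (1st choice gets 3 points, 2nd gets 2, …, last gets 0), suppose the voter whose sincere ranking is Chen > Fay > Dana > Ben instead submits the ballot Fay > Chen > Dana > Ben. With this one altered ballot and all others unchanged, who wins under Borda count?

Chen

Borda totals with the altered ballot: Fay 36, Ben 23, Dana 37, Chen 48.
The winner is unchanged: still Chen.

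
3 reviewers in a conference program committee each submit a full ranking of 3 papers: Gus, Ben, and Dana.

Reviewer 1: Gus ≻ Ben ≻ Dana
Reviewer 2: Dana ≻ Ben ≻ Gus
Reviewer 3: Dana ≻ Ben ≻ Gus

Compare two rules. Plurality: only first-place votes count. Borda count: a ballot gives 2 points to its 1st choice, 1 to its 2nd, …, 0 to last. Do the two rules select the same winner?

Plurality first-place counts: Gus 1, Ben 0, Dana 2 → Dana.
Borda totals: Gus 2, Ben 3, Dana 4 → Dana.
The two rules agree on Dana.

Yes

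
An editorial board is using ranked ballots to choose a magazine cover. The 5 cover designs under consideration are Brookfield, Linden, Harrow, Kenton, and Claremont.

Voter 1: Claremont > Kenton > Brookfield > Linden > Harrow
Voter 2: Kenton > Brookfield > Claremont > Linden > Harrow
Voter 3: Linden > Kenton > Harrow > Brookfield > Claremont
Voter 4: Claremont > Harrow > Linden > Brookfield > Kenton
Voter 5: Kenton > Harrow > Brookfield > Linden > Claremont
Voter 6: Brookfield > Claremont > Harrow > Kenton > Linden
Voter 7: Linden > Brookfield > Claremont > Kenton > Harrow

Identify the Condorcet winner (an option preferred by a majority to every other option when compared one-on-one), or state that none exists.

Head-to-head results (7 voters total):
Brookfield vs Linden: Brookfield wins 4–3.
Brookfield vs Harrow: Brookfield wins 4–3.
Brookfield vs Kenton: Kenton wins 4–3.
Brookfield vs Claremont: Brookfield wins 5–2.
Linden vs Harrow: Linden wins 4–3.
Linden vs Kenton: Kenton wins 4–3.
Linden vs Claremont: Claremont wins 4–3.
Harrow vs Kenton: Kenton wins 5–2.
Harrow vs Claremont: Claremont wins 5–2.
Kenton vs Claremont: Claremont wins 4–3.
No candidate beats all others: Brookfield beats Claremont beats Kenton beats Brookfield, a majority cycle.

No Condorcet winner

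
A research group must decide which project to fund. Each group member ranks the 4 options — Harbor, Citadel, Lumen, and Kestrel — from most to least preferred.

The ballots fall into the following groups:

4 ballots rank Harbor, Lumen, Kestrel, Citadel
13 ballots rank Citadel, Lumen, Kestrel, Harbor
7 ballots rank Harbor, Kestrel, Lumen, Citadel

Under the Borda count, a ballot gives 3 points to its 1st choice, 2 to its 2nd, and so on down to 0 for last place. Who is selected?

Lumen

Borda scores:
  Harbor: 4·3 + 13·0 + 7·3 = 33
  Citadel: 4·0 + 13·3 + 7·0 = 39
  Lumen: 4·2 + 13·2 + 7·1 = 41
  Kestrel: 4·1 + 13·1 + 7·2 = 31
Lumen has the highest total.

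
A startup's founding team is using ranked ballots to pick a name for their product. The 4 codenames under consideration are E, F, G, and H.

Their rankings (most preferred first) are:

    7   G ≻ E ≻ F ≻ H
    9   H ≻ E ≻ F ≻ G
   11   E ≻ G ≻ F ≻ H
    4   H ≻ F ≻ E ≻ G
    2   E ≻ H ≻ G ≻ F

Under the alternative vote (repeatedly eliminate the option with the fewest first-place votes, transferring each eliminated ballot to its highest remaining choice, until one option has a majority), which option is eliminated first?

Round 1: E 13, H 13, G 7, F 0. F has the fewest and is eliminated.
Round 2: E 13, H 13, G 7. G has the fewest and is eliminated.
Round 3: E 20, H 13. E has a majority.

F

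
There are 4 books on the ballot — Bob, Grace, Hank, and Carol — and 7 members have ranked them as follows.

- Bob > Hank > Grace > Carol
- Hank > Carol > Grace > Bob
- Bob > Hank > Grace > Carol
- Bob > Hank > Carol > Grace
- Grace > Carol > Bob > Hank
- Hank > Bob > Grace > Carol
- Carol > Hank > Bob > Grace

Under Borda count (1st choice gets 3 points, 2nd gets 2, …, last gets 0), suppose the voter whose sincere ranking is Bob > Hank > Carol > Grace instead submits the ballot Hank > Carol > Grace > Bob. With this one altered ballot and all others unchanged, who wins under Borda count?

Hank

Borda totals with the altered ballot: Bob 10, Grace 8, Hank 15, Carol 9.
The winner is unchanged: still Hank.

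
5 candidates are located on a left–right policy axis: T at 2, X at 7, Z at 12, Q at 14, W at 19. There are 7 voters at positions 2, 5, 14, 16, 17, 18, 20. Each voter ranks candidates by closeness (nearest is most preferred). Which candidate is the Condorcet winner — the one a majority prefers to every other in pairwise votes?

With single-peaked preferences on a line, the Condorcet winner is the candidate closest to the median voter.
The median voter (position 16) is closest to Q at 14.
Check: Q vs W — voters closer to Q: 4 of 7.

Q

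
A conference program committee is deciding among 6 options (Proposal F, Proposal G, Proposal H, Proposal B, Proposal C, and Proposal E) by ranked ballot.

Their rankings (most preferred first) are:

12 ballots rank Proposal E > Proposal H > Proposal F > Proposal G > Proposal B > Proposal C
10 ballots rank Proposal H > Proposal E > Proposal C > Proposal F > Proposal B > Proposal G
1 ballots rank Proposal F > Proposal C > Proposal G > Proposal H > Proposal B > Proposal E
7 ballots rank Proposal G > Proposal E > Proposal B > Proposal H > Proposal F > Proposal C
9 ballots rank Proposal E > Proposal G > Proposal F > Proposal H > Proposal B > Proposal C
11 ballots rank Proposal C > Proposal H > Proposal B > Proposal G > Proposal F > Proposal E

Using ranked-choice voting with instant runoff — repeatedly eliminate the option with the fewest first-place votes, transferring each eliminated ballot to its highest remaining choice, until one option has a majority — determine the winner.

Proposal E

Round 1: Proposal E 21, Proposal C 11, Proposal H 10, Proposal G 7, Proposal F 1, Proposal B 0. Proposal B has the fewest and is eliminated.
Round 2: Proposal E 21, Proposal C 11, Proposal H 10, Proposal G 7, Proposal F 1. Proposal F has the fewest and is eliminated.
Round 3: Proposal E 21, Proposal C 12, Proposal H 10, Proposal G 7. Proposal G has the fewest and is eliminated.
Round 4: Proposal E 28, Proposal C 12, Proposal H 10. Proposal E has a majority.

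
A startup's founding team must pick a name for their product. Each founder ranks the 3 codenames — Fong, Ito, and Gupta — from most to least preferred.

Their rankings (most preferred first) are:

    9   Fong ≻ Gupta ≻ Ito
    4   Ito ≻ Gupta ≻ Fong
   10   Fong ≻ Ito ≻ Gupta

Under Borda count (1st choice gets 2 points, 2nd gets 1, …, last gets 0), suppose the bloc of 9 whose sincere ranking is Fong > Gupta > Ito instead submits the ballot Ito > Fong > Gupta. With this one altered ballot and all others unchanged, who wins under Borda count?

Borda totals with the altered ballot: Fong 29, Ito 36, Gupta 4.
The switch changes the winner from Fong to Ito.

Ito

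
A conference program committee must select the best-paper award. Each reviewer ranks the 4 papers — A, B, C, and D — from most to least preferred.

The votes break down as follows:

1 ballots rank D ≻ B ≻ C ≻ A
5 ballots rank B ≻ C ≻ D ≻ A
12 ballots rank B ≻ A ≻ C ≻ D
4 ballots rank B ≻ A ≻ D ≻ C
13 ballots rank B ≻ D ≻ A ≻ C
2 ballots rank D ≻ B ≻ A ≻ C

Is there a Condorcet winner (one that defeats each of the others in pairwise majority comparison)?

Yes

Head-to-head results (37 voters total):
A vs B: B wins 37–0.
A vs C: A wins 31–6.
A vs D: D wins 21–16.
B vs C: B wins 37–0.
B vs D: B wins 34–3.
C vs D: D wins 20–17.
B beats each rival — A (37–0), C (37–0), D (34–3) — so B is the Condorcet winner.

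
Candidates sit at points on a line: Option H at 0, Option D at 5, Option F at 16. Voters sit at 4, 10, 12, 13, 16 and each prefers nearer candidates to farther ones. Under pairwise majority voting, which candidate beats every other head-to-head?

With single-peaked preferences on a line, the Condorcet winner is the candidate closest to the median voter.
The median voter (position 12) is closest to Option F at 16.
Check: Option F vs Option H — voters closer to Option F: 4 of 5.

Option F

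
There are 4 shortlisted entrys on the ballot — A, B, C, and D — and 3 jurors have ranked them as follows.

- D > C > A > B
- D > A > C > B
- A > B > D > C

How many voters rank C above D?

0

Ballots ranking C above D: 0.
Ballots ranking D above C: 3.
So 0 of 3 voters prefer C to D.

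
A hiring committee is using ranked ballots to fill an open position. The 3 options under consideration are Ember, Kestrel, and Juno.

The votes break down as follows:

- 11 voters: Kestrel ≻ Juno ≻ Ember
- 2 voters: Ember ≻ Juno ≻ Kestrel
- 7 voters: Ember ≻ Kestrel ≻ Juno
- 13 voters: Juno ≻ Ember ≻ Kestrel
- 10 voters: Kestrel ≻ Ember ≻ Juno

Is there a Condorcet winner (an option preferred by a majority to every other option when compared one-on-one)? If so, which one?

Head-to-head results (43 voters total):
Ember vs Kestrel: Ember wins 22–21.
Ember vs Juno: Juno wins 24–19.
Kestrel vs Juno: Kestrel wins 28–15.
No candidate beats all others: Ember beats Kestrel beats Juno beats Ember, a majority cycle.

No Condorcet winner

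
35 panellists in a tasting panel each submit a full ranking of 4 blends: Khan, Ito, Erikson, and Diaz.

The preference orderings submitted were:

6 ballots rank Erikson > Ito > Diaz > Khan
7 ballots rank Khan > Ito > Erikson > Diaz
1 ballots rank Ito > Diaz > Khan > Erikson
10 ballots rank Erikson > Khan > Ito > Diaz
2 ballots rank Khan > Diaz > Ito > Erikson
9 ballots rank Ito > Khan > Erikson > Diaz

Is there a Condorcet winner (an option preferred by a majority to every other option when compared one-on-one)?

Head-to-head results (35 voters total):
Khan vs Ito: Khan wins 19–16.
Khan vs Erikson: Khan wins 19–16.
Khan vs Diaz: Khan wins 28–7.
Ito vs Erikson: Ito wins 19–16.
Ito vs Diaz: Ito wins 33–2.
Erikson vs Diaz: Erikson wins 32–3.
Khan beats each rival — Ito (19–16), Erikson (19–16), Diaz (28–7) — so Khan is the Condorcet winner.

Yes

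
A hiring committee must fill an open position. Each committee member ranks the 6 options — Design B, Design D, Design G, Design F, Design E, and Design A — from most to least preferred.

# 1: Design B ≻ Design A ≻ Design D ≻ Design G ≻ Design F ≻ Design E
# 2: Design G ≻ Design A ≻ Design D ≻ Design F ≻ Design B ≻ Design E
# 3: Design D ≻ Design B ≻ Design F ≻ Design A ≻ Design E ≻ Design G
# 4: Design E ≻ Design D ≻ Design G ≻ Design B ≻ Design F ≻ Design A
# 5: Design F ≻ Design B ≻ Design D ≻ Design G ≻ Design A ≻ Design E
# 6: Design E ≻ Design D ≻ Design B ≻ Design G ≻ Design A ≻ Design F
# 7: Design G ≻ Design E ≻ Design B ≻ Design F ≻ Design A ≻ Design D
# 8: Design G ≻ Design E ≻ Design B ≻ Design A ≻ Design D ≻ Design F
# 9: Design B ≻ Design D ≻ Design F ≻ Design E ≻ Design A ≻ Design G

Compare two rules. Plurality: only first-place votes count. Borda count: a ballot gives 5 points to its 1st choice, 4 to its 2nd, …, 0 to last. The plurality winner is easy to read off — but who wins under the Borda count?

Design B

Plurality first-place counts: Design B 2, Design D 1, Design G 3, Design F 1, Design E 2, Design A 0 → Design G.
Borda totals: Design B 30, Design D 27, Design G 24, Design F 17, Design E 21, Design A 16 → Design B.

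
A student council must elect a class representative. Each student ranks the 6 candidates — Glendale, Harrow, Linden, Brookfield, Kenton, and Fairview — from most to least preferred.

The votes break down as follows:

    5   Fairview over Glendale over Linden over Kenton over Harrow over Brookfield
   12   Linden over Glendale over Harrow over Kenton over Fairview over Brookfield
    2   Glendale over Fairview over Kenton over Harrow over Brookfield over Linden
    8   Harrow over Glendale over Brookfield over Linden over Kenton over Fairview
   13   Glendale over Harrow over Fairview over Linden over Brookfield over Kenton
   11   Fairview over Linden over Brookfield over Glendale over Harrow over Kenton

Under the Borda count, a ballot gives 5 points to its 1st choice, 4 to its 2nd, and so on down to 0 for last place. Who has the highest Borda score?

Glendale

Borda scores:
  Glendale: 5·4 + 12·4 + 2·5 + 8·4 + 13·5 + 11·2 = 197
  Harrow: 5·1 + 12·3 + 2·2 + 8·5 + 13·4 + 11·1 = 148
  Linden: 5·3 + 12·5 + 2·0 + 8·2 + 13·2 + 11·4 = 161
  Brookfield: 5·0 + 12·0 + 2·1 + 8·3 + 13·1 + 11·3 = 72
  Kenton: 5·2 + 12·2 + 2·3 + 8·1 + 13·0 + 11·0 = 48
  Fairview: 5·5 + 12·1 + 2·4 + 8·0 + 13·3 + 11·5 = 139
Glendale has the highest total.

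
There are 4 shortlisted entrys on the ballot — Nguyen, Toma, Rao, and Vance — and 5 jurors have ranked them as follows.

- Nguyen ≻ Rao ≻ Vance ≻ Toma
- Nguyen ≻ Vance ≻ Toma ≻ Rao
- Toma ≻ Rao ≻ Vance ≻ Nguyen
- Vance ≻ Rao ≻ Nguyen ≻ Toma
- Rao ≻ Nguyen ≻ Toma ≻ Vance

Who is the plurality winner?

First-place vote totals:
  Nguyen: 2
  Toma: 1
  Rao: 1
  Vance: 1
Nguyen has the most first-place votes.

Nguyen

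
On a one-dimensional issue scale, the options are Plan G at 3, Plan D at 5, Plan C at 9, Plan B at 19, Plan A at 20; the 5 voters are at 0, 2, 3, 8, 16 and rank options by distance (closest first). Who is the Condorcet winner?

Plan G

With single-peaked preferences on a line, the Condorcet winner is the candidate closest to the median voter.
The median voter (position 3) is closest to Plan G at 3.
Check: Plan G vs Plan C — voters closer to Plan G: 3 of 5.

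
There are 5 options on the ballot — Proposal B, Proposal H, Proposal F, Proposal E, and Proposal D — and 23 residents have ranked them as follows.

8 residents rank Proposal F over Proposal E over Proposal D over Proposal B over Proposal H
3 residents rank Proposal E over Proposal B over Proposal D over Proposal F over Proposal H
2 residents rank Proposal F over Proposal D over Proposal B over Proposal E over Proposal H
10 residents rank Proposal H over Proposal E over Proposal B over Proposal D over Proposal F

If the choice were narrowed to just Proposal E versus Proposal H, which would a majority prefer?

Ballots ranking Proposal E above Proposal H: 8+3+2 = 13.
Ballots ranking Proposal H above Proposal E: 10.
Proposal E wins the head-to-head, 13–10.

Proposal E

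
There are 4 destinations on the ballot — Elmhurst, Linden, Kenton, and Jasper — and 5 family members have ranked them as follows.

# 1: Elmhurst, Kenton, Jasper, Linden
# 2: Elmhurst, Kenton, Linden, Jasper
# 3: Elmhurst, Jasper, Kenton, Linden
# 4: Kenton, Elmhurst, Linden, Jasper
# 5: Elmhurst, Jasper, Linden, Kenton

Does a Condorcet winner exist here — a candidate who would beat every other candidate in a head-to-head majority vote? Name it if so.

Head-to-head results (5 voters total):
Elmhurst vs Linden: Elmhurst wins 5–0.
Elmhurst vs Kenton: Elmhurst wins 4–1.
Elmhurst vs Jasper: Elmhurst wins 5–0.
Linden vs Kenton: Kenton wins 4–1.
Linden vs Jasper: Jasper wins 3–2.
Kenton vs Jasper: Kenton wins 3–2.
Elmhurst beats each rival — Linden (5–0), Kenton (4–1), Jasper (5–0) — so Elmhurst is the Condorcet winner.

Elmhurst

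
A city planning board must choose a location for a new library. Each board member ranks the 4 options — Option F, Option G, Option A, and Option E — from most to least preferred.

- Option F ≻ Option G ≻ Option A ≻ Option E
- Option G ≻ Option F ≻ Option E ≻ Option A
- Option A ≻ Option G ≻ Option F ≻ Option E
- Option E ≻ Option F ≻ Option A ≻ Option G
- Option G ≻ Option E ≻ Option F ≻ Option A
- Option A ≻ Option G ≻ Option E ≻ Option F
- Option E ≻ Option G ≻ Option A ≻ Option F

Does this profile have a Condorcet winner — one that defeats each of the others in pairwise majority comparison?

Head-to-head results (7 voters total):
Option F vs Option G: Option G wins 5–2.
Option F vs Option A: Option F wins 4–3.
Option F vs Option E: Option E wins 4–3.
Option G vs Option A: Option G wins 4–3.
Option G vs Option E: Option G wins 5–2.
Option A vs Option E: Option E wins 4–3.
Option G beats each rival — Option F (5–2), Option A (4–3), Option E (5–2) — so Option G is the Condorcet winner.

Yes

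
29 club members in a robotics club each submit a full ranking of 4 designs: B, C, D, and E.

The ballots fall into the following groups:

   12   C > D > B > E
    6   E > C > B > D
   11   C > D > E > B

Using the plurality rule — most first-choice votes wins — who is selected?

First-place vote totals:
  B: 0
  C: 23
  D: 0
  E: 6
C has the most first-place votes.

C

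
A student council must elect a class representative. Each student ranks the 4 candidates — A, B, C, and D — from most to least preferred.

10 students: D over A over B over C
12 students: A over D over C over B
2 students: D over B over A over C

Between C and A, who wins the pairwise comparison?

A

Ballots ranking C above A: 0.
Ballots ranking A above C: 10+12+2 = 24.
A wins the head-to-head, 24–0.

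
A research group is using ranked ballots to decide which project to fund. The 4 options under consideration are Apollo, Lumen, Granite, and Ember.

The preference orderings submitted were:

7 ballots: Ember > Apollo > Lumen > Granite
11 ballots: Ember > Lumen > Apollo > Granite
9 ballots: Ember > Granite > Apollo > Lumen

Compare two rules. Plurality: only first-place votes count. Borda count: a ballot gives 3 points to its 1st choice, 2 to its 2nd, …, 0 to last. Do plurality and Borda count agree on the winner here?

Plurality first-place counts: Apollo 0, Lumen 0, Granite 0, Ember 27 → Ember.
Borda totals: Apollo 34, Lumen 29, Granite 18, Ember 81 → Ember.
The two rules agree on Ember.

Yes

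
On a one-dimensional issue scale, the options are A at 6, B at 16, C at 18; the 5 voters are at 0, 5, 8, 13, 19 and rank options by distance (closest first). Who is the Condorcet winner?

With single-peaked preferences on a line, the Condorcet winner is the candidate closest to the median voter.
The median voter (position 8) is closest to A at 6.
Check: A vs B — voters closer to A: 3 of 5.

A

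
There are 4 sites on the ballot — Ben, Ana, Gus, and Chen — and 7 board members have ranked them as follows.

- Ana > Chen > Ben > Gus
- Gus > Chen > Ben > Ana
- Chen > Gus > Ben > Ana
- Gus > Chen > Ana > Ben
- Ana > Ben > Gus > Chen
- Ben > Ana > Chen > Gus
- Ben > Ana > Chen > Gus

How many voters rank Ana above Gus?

Ballots ranking Ana above Gus: 4.
Ballots ranking Gus above Ana: 3.
So 4 of 7 voters prefer Ana to Gus.

4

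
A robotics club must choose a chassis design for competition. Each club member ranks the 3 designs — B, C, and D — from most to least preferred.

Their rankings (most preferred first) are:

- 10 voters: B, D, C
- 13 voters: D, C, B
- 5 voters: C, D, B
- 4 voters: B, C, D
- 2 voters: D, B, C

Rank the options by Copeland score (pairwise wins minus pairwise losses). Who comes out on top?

Pairwise results:
  B vs C: C wins 18–16.
  B vs D: D wins 20–14.
  C vs D: D wins 25–9.
Copeland scores (wins − losses):
  B: 0 − 2 = -2
  C: 1 − 1 = 0
  D: 2 − 0 = 2
D has the best Copeland score.

D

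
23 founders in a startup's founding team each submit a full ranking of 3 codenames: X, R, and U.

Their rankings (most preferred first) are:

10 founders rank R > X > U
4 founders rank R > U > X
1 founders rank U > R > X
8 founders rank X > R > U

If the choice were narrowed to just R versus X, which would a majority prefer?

Ballots ranking R above X: 10+4+1 = 15.
Ballots ranking X above R: 8.
R wins the head-to-head, 15–8.

R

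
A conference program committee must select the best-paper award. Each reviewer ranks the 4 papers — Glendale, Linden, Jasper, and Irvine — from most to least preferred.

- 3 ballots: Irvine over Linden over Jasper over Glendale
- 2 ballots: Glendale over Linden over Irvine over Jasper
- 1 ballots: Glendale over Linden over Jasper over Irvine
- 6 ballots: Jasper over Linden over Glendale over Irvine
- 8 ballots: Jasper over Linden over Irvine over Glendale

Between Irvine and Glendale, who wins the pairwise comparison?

Irvine

Ballots ranking Irvine above Glendale: 3+8 = 11.
Ballots ranking Glendale above Irvine: 2+1+6 = 9.
Irvine wins the head-to-head, 11–9.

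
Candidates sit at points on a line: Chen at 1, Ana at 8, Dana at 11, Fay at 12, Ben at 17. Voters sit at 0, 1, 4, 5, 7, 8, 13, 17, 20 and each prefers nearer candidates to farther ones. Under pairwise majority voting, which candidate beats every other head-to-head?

Ana

With single-peaked preferences on a line, the Condorcet winner is the candidate closest to the median voter.
The median voter (position 7) is closest to Ana at 8.
Check: Ana vs Ben — voters closer to Ana: 6 of 9.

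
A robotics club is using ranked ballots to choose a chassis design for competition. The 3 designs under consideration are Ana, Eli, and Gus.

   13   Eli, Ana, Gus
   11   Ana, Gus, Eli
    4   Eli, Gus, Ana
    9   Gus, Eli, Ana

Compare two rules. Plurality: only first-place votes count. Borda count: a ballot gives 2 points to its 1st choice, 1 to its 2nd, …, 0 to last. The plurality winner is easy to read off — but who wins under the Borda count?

Plurality first-place counts: Ana 11, Eli 17, Gus 9 → Eli.
Borda totals: Ana 35, Eli 43, Gus 33 → Eli.

Eli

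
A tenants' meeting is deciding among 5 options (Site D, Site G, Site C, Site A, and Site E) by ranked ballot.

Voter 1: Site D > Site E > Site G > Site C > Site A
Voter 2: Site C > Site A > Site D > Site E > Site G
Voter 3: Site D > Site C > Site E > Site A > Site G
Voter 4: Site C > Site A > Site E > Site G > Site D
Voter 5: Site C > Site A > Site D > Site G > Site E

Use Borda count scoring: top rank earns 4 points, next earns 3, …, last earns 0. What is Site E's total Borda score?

Borda scores:
  Site D: 4 + 2 + 4 + 0 + 2 = 12
  Site G: 2 + 0 + 0 + 1 + 1 = 4
  Site C: 1 + 4 + 3 + 4 + 4 = 16
  Site A: 0 + 3 + 1 + 3 + 3 = 10
  Site E: 3 + 1 + 2 + 2 + 0 = 8

8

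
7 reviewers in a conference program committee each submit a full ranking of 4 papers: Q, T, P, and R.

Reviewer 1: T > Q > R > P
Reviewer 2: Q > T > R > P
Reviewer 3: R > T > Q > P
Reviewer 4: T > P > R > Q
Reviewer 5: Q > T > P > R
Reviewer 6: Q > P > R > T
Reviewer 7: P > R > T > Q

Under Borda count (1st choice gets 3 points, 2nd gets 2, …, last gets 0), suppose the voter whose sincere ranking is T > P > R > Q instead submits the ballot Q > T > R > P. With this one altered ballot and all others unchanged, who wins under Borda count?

Q

Borda totals with the altered ballot: Q 15, T 12, P 6, R 9.
The switch changes the winner from T to Q.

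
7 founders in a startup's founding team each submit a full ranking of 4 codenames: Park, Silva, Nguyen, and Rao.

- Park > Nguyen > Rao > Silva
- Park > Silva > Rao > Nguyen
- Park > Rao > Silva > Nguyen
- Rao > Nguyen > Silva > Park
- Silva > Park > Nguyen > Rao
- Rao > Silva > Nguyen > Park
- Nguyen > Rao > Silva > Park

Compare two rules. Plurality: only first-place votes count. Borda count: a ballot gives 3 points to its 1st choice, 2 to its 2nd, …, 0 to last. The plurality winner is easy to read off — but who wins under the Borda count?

Plurality first-place counts: Park 3, Silva 1, Nguyen 1, Rao 2 → Park.
Borda totals: Park 11, Silva 10, Nguyen 9, Rao 12 → Rao.

Rao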